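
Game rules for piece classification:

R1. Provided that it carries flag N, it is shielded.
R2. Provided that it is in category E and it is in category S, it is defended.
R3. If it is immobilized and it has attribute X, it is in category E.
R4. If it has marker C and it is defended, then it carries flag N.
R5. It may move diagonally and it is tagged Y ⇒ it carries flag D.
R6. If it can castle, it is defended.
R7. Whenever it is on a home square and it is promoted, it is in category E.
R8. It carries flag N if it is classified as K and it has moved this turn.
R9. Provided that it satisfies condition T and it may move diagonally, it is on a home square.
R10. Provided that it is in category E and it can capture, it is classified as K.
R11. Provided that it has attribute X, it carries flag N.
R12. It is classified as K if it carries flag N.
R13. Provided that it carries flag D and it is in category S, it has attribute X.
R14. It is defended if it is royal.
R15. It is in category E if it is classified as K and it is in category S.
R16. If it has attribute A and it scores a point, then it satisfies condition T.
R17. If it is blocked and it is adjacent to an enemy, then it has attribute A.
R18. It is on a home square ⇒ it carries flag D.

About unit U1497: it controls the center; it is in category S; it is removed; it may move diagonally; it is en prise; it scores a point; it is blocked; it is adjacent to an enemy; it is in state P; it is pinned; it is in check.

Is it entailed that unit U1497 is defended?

By R17 (it is blocked, it is adjacent to an enemy): it has attribute A.
By R16 (it has attribute A, it scores a point): it satisfies condition T.
By R9 (it satisfies condition T, it may move diagonally): it is on a home square.
By R18 (it is on a home square): it carries flag D.
By R13 (it carries flag D, it is in category S): it has attribute X.
By R11 (it has attribute X): it carries flag N.
By R12 (it carries flag N): it is classified as K.
By R15 (it is classified as K, it is in category S): it is in category E.
By R2 (it is in category E, it is in category S): it is defended.

Yes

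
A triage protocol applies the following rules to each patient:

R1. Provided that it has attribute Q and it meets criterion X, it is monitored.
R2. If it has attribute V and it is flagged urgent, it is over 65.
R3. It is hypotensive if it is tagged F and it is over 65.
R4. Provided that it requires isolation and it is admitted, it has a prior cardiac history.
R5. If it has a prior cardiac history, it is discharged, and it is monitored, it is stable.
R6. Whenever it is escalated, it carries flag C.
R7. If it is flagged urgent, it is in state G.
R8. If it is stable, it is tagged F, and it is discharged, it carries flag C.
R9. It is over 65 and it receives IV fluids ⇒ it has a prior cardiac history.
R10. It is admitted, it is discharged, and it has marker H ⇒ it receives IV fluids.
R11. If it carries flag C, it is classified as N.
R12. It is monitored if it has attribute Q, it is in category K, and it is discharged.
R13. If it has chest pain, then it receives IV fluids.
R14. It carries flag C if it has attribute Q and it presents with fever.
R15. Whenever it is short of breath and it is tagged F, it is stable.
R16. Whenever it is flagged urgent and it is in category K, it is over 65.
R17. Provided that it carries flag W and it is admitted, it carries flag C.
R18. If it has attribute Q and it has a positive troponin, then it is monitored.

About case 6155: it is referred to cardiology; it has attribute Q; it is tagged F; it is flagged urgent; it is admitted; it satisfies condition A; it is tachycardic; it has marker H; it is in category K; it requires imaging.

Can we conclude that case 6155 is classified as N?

Forward chaining from the given facts derives: is in state G, is over 65, is hypotensive.
The only rule concluding "it is classified as N" is R11, which needs "it carries flag C"; that is never established.

No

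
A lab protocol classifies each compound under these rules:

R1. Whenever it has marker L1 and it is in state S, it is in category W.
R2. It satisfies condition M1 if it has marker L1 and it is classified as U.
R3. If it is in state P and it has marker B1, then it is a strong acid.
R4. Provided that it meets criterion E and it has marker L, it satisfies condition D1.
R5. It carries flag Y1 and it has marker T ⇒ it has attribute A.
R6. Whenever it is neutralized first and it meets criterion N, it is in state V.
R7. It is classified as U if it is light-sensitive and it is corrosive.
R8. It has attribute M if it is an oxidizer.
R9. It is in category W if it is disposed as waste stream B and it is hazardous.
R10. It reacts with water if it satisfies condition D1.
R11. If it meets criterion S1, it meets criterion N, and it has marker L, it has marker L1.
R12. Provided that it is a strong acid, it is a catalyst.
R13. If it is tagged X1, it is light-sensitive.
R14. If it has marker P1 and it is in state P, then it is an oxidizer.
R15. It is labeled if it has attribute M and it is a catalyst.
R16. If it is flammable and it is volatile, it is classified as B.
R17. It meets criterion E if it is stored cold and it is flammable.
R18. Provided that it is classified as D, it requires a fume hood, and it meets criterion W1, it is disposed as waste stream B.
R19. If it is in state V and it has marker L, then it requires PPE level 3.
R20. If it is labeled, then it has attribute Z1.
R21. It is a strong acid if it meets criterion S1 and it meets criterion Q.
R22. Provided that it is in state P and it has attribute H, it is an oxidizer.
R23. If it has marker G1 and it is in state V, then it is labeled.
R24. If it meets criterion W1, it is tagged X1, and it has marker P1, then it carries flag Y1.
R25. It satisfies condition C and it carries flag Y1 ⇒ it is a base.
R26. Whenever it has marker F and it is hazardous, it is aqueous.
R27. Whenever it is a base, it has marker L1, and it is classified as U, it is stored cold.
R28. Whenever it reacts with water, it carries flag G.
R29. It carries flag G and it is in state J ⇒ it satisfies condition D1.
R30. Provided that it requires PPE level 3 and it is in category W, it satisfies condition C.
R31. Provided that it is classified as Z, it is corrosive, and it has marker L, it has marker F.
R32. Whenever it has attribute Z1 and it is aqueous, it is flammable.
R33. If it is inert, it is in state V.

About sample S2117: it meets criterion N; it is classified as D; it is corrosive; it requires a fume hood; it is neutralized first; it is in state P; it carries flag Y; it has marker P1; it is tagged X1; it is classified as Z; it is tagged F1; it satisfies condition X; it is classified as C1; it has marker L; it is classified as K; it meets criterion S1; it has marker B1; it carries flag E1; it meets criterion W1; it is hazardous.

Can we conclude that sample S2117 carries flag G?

By R3 (it is in state P, it has marker B1): it is a strong acid.
By R6 (it is neutralized first, it meets criterion N): it is in state V.
By R11 (it meets criterion S1, it meets criterion N, it has marker L): it has marker L1.
By R12 (it is a strong acid): it is a catalyst.
By R13 (it is tagged X1): it is light-sensitive.
By R14 (it has marker P1, it is in state P): it is an oxidizer.
By R18 (it is classified as D, it requires a fume hood, it meets criterion W1): it is disposed as waste stream B.
By R19 (it is in state V, it has marker L): it requires PPE level 3.
By R24 (it meets criterion W1, it is tagged X1, it has marker P1): it carries flag Y1.
By R31 (it is classified as Z, it is corrosive, it has marker L): it has marker F.
By R7 (it is light-sensitive, it is corrosive): it is classified as U.
By R8 (it is an oxidizer): it has attribute M.
By R9 (it is disposed as waste stream B, it is hazardous): it is in category W.
By R15 (it has attribute M, it is a catalyst): it is labeled.
By R20 (it is labeled): it has attribute Z1.
By R26 (it has marker F, it is hazardous): it is aqueous.
By R30 (it requires PPE level 3, it is in category W): it satisfies condition C.
By R32 (it has attribute Z1, it is aqueous): it is flammable.
By R25 (it satisfies condition C, it carries flag Y1): it is a base.
By R27 (it is a base, it has marker L1, it is classified as U): it is stored cold.
By R17 (it is stored cold, it is flammable): it meets criterion E.
By R4 (it meets criterion E, it has marker L): it satisfies condition D1.
By R10 (it satisfies condition D1): it reacts with water.
By R28 (it reacts with water): it carries flag G.

Yes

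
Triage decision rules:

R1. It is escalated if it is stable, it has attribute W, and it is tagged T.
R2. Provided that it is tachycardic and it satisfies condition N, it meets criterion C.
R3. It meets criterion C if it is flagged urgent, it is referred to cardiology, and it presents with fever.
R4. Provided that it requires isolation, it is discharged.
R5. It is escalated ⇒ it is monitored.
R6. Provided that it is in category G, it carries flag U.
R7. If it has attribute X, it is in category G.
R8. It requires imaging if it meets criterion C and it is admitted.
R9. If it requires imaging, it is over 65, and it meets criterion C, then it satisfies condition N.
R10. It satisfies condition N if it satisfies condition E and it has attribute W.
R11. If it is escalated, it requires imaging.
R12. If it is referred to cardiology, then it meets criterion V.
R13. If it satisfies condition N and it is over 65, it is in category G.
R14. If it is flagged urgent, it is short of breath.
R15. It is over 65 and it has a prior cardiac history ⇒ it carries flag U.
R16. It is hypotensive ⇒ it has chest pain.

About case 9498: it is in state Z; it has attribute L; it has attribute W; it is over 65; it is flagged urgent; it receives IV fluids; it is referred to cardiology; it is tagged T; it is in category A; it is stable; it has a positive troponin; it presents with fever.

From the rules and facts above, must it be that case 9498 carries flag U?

Yes

By R1 (it is stable, it has attribute W, it is tagged T): it is escalated.
By R3 (it is flagged urgent, it is referred to cardiology, it presents with fever): it meets criterion C.
By R11 (it is escalated): it requires imaging.
By R9 (it requires imaging, it is over 65, it meets criterion C): it satisfies condition N.
By R13 (it satisfies condition N, it is over 65): it is in category G.
By R6 (it is in category G): it carries flag U.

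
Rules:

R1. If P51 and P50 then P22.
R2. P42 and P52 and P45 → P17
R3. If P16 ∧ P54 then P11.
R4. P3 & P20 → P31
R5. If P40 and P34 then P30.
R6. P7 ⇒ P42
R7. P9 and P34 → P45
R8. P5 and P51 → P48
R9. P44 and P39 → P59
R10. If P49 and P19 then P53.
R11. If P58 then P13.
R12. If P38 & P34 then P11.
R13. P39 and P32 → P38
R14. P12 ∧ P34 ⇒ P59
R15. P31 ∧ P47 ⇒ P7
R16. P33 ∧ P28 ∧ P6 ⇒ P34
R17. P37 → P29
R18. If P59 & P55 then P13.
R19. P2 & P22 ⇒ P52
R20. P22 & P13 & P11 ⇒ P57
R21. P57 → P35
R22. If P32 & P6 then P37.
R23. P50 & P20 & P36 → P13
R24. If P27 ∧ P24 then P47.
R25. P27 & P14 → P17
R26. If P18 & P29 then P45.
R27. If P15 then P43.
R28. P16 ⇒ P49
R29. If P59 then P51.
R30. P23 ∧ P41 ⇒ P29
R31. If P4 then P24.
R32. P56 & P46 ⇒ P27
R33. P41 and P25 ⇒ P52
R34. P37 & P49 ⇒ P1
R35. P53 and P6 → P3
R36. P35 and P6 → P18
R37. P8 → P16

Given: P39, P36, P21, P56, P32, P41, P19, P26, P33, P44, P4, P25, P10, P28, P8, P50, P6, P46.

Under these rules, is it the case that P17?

No

Forward chaining from the given facts derives: P59, P38, P34, P37, P51, P24, P27, P52, P16, P22, P11, P29, P47, P49, P1, P53, P3.
Rules concluding P17: R2 needs P42; R25 needs P14 — none of these are established.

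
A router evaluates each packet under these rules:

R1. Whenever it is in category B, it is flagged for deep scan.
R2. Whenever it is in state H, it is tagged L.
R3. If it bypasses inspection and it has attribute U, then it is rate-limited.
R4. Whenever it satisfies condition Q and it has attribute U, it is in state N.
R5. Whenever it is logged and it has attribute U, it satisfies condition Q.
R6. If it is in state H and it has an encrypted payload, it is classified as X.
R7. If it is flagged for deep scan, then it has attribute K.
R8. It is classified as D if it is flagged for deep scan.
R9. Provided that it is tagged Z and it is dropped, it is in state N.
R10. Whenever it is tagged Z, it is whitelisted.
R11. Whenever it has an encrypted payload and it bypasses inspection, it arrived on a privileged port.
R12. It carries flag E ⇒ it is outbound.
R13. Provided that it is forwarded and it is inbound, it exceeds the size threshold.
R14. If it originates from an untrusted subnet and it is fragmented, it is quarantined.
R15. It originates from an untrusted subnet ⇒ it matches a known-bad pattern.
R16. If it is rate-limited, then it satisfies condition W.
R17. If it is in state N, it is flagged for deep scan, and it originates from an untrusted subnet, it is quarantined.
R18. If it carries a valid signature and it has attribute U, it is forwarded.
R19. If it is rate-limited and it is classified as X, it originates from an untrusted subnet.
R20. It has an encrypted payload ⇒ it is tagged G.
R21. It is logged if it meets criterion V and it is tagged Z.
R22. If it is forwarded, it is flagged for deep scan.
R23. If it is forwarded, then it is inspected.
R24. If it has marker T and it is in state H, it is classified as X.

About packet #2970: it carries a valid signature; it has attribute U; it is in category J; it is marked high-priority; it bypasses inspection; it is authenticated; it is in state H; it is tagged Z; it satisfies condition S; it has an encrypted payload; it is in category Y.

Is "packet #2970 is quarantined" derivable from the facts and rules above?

Forward chaining from the given facts derives: is tagged L, is rate-limited, is classified as X, is whitelisted, arrived on a privileged port, satisfies condition W, is forwarded, originates from an untrusted subnet, is tagged G, is flagged for deep scan, is inspected, has attribute K, is classified as D, matches a known-bad pattern.
Rules concluding "it is quarantined": R14 needs "it is fragmented"; R17 needs "it is in state N" — none of these are established.

No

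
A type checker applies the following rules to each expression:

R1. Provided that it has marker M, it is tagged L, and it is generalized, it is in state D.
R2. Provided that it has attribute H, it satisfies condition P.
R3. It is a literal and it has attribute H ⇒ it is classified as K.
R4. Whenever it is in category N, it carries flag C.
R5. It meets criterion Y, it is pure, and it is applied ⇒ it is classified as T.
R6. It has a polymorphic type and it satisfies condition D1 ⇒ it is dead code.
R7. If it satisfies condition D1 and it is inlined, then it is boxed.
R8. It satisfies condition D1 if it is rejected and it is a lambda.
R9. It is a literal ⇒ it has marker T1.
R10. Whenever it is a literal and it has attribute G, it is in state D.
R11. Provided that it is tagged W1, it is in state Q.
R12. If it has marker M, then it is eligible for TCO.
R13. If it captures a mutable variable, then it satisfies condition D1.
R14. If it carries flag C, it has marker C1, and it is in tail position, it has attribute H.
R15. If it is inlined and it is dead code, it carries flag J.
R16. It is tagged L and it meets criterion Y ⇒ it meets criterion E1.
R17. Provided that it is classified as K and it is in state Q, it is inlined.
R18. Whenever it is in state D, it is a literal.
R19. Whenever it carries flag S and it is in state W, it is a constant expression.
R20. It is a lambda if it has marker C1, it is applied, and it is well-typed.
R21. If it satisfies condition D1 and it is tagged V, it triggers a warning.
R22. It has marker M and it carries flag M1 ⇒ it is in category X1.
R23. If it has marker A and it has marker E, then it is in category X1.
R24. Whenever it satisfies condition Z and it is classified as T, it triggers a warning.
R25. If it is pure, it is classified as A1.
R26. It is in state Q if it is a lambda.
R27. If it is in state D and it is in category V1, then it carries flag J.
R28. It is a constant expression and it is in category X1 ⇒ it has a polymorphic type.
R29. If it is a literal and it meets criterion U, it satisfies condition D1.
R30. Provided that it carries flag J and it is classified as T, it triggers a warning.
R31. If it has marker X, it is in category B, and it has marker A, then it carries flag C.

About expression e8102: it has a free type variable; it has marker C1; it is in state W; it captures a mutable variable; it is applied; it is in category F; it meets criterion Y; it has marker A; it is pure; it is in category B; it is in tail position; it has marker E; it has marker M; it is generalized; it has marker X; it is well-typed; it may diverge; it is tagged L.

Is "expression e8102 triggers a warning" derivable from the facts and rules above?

Forward chaining from the given facts derives: is in state D, is classified as T, is eligible for TCO, satisfies condition D1, meets criterion E1, is a literal, is a lambda, is in category X1, is classified as A1, is in state Q, carries flag C, has marker T1, has attribute H, satisfies condition P, is classified as K, is inlined, is boxed.
Rules concluding "it triggers a warning": R21 needs "it is tagged V"; R24 needs "it satisfies condition Z"; R30 needs "it carries flag J" — none of these are established.

No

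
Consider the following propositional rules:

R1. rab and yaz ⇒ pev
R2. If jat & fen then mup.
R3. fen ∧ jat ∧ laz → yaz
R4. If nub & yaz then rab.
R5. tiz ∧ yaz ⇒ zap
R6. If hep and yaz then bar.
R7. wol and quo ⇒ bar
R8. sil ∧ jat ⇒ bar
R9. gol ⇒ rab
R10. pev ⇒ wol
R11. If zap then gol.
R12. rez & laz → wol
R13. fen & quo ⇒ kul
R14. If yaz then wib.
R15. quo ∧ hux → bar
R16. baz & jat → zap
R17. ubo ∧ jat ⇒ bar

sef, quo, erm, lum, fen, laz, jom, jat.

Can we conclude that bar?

No

Forward chaining from the given facts derives: mup, yaz, kul, wib.
Rules concluding bar: R6 needs hep; R7 needs wol; R8 needs sil; R15 needs hux; R17 needs ubo — none of these are established.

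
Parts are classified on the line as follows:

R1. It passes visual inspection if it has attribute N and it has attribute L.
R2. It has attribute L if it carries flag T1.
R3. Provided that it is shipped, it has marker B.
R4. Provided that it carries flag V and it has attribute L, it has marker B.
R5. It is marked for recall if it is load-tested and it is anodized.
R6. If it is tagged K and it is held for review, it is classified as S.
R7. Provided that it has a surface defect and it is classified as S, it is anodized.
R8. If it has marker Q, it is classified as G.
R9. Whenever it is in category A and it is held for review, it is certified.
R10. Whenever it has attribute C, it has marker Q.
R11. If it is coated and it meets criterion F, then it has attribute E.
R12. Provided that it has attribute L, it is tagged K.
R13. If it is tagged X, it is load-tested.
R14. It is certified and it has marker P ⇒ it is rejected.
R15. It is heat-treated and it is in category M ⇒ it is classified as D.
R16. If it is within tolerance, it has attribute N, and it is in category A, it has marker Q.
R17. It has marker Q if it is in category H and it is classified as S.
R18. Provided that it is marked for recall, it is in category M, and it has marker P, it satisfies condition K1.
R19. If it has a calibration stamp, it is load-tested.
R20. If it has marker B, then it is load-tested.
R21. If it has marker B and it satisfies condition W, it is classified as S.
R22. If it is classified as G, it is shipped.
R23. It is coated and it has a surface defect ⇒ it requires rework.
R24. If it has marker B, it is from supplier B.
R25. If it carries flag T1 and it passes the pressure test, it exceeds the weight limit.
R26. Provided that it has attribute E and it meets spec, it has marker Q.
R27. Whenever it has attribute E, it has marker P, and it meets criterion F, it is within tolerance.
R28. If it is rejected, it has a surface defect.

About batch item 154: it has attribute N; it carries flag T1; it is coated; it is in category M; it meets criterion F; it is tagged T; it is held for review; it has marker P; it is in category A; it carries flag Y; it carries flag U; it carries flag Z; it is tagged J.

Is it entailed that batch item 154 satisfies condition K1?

Yes

By R2 (it carries flag T1): it has attribute L.
By R9 (it is in category A, it is held for review): it is certified.
By R11 (it is coated, it meets criterion F): it has attribute E.
By R12 (it has attribute L): it is tagged K.
By R14 (it is certified, it has marker P): it is rejected.
By R27 (it has attribute E, it has marker P, it meets criterion F): it is within tolerance.
By R28 (it is rejected): it has a surface defect.
By R6 (it is tagged K, it is held for review): it is classified as S.
By R7 (it has a surface defect, it is classified as S): it is anodized.
By R16 (it is within tolerance, it has attribute N, it is in category A): it has marker Q.
By R8 (it has marker Q): it is classified as G.
By R22 (it is classified as G): it is shipped.
By R3 (it is shipped): it has marker B.
By R20 (it has marker B): it is load-tested.
By R5 (it is load-tested, it is anodized): it is marked for recall.
By R18 (it is marked for recall, it is in category M, it has marker P): it satisfies condition K1.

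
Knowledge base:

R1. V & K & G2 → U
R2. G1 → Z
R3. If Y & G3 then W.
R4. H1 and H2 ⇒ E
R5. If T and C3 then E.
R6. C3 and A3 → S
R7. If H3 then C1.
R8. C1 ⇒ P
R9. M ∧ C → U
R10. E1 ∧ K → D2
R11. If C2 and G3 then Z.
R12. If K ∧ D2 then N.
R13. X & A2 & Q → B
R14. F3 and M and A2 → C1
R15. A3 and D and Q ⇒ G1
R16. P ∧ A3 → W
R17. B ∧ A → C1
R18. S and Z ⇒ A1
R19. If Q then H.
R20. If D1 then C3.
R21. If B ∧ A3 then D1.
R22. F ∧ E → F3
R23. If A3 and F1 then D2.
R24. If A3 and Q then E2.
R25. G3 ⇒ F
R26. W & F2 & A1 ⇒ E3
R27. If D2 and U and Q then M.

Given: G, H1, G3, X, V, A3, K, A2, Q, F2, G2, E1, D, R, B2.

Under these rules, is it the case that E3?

No

Forward chaining from the given facts derives: U, D2, N, B, G1, H, D1, E2, F, M, Z, C3, S, A1.
The only rule concluding E3 is R26, which needs W; that is never established.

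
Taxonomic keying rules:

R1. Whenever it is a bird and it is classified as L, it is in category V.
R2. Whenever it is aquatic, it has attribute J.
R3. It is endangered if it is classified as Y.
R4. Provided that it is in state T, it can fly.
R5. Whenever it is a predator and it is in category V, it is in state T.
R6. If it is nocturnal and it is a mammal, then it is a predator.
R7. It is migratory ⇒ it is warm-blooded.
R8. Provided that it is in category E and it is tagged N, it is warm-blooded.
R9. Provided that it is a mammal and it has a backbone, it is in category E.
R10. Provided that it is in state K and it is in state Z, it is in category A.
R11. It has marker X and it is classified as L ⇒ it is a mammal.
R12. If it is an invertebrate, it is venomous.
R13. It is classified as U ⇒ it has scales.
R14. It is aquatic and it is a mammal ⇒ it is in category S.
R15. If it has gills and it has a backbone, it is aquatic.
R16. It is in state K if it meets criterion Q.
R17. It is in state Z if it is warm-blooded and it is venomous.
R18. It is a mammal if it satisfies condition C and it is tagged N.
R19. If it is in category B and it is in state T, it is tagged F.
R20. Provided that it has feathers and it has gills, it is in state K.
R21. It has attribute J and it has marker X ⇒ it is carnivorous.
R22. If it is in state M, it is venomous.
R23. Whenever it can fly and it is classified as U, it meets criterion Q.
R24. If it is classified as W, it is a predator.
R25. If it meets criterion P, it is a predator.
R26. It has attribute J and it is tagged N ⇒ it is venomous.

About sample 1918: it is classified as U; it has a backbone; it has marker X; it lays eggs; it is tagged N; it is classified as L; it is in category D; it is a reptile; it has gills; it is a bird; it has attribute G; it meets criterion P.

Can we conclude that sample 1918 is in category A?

Yes

By R1 (it is a bird, it is classified as L): it is in category V.
By R11 (it has marker X, it is classified as L): it is a mammal.
By R15 (it has gills, it has a backbone): it is aquatic.
By R25 (it meets criterion P): it is a predator.
By R2 (it is aquatic): it has attribute J.
By R5 (it is a predator, it is in category V): it is in state T.
By R9 (it is a mammal, it has a backbone): it is in category E.
By R26 (it has attribute J, it is tagged N): it is venomous.
By R4 (it is in state T): it can fly.
By R8 (it is in category E, it is tagged N): it is warm-blooded.
By R17 (it is warm-blooded, it is venomous): it is in state Z.
By R23 (it can fly, it is classified as U): it meets criterion Q.
By R16 (it meets criterion Q): it is in state K.
By R10 (it is in state K, it is in state Z): it is in category A.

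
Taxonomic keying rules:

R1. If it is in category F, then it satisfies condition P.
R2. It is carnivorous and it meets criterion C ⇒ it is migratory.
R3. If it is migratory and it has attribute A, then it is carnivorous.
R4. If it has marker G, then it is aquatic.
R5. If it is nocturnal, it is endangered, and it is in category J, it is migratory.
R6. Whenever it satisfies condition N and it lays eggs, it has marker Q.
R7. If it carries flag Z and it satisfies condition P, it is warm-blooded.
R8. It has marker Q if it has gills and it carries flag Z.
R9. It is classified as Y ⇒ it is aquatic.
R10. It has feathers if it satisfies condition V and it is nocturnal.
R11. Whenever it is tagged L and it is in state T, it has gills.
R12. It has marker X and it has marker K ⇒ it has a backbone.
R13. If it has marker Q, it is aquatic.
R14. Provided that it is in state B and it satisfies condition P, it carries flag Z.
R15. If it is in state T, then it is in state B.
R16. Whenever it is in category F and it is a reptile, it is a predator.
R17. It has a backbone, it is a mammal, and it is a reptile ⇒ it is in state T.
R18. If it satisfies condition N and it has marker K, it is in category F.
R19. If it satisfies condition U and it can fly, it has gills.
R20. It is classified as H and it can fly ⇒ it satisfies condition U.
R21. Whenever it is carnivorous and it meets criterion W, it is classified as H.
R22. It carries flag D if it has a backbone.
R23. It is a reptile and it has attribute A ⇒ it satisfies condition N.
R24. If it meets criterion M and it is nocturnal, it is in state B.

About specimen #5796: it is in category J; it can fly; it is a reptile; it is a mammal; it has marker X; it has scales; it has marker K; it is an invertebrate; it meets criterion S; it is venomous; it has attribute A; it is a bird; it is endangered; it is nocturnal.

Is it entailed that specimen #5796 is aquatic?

Forward chaining from the given facts derives: is migratory, has a backbone, is in state T, carries flag D, satisfies condition N, is carnivorous, is in state B, is in category F, satisfies condition P, carries flag Z, is a predator, is warm-blooded.
Rules concluding "it is aquatic": R4 needs "it has marker G"; R9 needs "it is classified as Y"; R13 needs "it has marker Q" — none of these are established.

No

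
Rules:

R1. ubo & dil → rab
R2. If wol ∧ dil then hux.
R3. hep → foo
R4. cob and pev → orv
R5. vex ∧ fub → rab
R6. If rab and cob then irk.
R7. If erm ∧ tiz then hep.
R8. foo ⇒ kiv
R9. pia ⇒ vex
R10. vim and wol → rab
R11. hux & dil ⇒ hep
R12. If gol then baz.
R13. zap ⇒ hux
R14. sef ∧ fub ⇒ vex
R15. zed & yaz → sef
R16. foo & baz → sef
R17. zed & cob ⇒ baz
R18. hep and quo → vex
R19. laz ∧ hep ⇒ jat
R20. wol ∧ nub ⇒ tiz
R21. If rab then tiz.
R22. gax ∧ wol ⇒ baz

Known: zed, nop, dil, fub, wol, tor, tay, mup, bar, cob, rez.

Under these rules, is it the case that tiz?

hux  (by R2: wol, dil)
hep  (by R11: hux, dil)
baz  (by R17: zed, cob)
foo  (by R3: hep)
sef  (by R16: foo, baz)
vex  (by R14: sef, fub)
rab  (by R5: vex, fub)
tiz  (by R21: rab)

Yes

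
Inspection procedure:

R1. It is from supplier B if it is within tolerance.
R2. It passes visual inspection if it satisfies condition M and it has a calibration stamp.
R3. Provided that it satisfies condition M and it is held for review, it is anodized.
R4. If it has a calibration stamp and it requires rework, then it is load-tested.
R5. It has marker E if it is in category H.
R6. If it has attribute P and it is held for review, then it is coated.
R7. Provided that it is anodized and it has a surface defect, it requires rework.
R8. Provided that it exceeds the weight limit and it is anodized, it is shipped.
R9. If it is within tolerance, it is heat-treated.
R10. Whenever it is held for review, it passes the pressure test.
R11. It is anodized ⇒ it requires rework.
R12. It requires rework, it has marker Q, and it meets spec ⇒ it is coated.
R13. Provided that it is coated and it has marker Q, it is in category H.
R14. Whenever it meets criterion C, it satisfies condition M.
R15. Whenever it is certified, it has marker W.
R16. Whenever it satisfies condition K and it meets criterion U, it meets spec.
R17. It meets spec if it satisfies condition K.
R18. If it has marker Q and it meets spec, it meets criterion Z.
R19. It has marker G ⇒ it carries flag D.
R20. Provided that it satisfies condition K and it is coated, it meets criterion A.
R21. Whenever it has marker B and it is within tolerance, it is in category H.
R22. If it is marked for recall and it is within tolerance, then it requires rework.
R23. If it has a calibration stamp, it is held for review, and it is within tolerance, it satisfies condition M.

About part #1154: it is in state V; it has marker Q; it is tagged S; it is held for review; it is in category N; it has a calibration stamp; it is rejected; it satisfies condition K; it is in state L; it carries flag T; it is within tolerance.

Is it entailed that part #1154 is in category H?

Yes

By R17 (it satisfies condition K): it meets spec.
By R23 (it has a calibration stamp, it is held for review, it is within tolerance): it satisfies condition M.
By R3 (it satisfies condition M, it is held for review): it is anodized.
By R11 (it is anodized): it requires rework.
By R12 (it requires rework, it has marker Q, it meets spec): it is coated.
By R13 (it is coated, it has marker Q): it is in category H.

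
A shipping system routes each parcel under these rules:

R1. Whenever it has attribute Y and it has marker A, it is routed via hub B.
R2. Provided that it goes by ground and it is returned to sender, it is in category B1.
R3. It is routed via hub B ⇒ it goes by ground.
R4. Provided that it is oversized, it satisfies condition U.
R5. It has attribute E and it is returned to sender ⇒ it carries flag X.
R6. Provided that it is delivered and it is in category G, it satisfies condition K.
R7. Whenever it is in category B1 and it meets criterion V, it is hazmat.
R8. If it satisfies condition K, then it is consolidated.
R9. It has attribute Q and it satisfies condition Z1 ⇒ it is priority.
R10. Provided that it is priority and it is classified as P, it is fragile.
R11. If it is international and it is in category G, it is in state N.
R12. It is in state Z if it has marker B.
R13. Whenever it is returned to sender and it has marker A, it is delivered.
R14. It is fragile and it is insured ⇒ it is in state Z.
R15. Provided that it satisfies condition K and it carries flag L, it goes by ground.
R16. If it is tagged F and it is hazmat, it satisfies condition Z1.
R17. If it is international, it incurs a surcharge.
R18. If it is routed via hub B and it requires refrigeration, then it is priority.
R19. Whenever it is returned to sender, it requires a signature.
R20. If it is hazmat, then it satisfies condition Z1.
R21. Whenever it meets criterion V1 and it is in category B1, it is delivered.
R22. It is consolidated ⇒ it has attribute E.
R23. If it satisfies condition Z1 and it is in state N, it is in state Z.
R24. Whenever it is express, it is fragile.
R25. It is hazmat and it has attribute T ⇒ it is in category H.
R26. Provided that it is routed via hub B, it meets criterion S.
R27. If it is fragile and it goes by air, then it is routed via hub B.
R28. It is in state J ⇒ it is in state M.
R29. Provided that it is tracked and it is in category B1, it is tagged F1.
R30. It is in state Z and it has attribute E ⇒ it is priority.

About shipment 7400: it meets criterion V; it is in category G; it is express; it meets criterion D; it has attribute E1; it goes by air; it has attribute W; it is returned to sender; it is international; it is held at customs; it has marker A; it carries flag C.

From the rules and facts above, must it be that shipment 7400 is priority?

Yes

By R11 (it is international, it is in category G): it is in state N.
By R13 (it is returned to sender, it has marker A): it is delivered.
By R24 (it is express): it is fragile.
By R27 (it is fragile, it goes by air): it is routed via hub B.
By R3 (it is routed via hub B): it goes by ground.
By R6 (it is delivered, it is in category G): it satisfies condition K.
By R8 (it satisfies condition K): it is consolidated.
By R22 (it is consolidated): it has attribute E.
By R2 (it goes by ground, it is returned to sender): it is in category B1.
By R7 (it is in category B1, it meets criterion V): it is hazmat.
By R20 (it is hazmat): it satisfies condition Z1.
By R23 (it satisfies condition Z1, it is in state N): it is in state Z.
By R30 (it is in state Z, it has attribute E): it is priority.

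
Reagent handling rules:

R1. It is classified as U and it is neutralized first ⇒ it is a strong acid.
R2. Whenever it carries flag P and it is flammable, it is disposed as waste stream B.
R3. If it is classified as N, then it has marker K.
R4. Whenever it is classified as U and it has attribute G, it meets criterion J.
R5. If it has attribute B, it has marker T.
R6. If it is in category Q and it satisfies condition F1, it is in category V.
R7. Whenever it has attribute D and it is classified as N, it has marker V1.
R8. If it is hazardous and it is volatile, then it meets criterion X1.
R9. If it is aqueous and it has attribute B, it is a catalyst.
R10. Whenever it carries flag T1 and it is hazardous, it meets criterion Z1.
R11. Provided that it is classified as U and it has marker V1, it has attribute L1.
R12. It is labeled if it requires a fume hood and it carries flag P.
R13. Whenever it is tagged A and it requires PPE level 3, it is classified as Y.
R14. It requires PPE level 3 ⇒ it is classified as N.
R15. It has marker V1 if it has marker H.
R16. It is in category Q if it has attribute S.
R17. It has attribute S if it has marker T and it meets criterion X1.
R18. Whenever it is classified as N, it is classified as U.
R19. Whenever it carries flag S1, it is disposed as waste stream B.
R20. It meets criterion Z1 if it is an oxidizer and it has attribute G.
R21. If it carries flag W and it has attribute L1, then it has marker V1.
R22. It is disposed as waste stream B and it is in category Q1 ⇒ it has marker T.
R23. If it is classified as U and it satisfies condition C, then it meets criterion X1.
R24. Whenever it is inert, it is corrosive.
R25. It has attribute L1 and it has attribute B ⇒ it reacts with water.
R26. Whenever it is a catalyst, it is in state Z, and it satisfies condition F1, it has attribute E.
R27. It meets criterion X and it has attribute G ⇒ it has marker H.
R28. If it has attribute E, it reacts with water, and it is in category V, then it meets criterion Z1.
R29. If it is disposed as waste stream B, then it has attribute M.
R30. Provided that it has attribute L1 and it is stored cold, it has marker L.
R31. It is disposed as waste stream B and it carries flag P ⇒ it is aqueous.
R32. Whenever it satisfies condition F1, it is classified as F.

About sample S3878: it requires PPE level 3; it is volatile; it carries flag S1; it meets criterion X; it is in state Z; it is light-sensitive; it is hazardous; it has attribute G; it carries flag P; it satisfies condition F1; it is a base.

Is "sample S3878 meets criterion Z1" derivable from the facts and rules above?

No

Forward chaining from the given facts derives: meets criterion X1, is classified as N, is classified as U, is disposed as waste stream B, has marker H, has attribute M, is aqueous, is classified as F, has marker K, meets criterion J, has marker V1, has attribute L1.
Rules concluding "it meets criterion Z1": R10 needs "it carries flag T1"; R20 needs "it is an oxidizer"; R28 needs "it has attribute E" — none of these are established.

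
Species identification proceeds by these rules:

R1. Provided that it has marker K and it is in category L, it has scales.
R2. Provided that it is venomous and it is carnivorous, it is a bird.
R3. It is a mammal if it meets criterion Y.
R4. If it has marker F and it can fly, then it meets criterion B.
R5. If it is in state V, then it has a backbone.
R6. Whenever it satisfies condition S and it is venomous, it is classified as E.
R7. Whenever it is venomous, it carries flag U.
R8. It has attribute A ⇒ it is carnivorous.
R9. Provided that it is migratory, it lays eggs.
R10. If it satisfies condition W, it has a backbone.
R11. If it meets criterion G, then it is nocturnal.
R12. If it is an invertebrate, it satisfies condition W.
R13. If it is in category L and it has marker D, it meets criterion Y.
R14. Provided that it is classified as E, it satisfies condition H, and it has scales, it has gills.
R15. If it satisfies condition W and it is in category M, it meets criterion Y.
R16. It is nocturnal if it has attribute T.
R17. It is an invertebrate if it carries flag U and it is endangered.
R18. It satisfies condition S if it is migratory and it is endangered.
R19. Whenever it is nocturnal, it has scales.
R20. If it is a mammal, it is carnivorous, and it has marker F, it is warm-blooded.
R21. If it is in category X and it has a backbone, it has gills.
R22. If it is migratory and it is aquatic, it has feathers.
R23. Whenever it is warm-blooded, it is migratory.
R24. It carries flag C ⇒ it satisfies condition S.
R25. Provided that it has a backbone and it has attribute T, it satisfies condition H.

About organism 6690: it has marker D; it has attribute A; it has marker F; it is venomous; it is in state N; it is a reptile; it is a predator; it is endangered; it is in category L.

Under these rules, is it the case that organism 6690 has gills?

Forward chaining from the given facts derives: carries flag U, is carnivorous, meets criterion Y, is an invertebrate, is a bird, is a mammal, satisfies condition W, is warm-blooded, is migratory, lays eggs, has a backbone, satisfies condition S, is classified as E.
Rules concluding "it has gills": R14 needs "it satisfies condition H"; R21 needs "it is in category X" — none of these are established.

No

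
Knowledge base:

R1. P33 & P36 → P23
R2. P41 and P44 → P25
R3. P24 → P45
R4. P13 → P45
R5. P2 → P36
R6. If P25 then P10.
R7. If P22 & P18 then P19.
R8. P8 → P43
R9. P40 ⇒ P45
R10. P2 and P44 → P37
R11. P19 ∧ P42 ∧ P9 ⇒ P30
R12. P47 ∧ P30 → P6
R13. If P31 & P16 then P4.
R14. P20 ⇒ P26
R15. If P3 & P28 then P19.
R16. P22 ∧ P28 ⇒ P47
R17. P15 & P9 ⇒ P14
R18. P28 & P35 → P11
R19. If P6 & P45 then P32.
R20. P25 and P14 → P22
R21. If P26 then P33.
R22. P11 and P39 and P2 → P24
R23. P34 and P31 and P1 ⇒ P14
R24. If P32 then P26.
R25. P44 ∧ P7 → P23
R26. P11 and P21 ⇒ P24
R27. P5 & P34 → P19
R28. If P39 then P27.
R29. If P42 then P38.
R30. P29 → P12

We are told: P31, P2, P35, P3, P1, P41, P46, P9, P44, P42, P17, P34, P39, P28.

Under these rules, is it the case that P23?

Yes

P25  (by R2: P41, P44)
P36  (by R5: P2)
P19  (by R15: P3, P28)
P11  (by R18: P28, P35)
P24  (by R22: P11, P39, P2)
P14  (by R23: P34, P31, P1)
P45  (by R3: P24)
P30  (by R11: P19, P42, P9)
P22  (by R20: P25, P14)
P47  (by R16: P22, P28)
P6  (by R12: P47, P30)
P32  (by R19: P6, P45)
P26  (by R24: P32)
P33  (by R21: P26)
P23  (by R1: P33, P36)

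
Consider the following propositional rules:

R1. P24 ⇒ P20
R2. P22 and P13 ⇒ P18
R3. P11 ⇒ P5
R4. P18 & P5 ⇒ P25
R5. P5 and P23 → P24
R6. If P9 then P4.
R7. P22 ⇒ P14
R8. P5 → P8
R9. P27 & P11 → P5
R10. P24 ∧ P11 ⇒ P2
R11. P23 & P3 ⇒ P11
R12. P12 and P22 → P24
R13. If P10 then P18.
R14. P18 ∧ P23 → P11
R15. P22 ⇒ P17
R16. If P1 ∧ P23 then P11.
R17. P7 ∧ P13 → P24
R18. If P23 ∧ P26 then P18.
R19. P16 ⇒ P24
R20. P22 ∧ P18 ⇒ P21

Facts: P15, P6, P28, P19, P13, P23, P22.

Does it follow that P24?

Yes

P18  (by R2: P22, P13)
P11  (by R14: P18, P23)
P5  (by R3: P11)
P24  (by R5: P5, P23)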